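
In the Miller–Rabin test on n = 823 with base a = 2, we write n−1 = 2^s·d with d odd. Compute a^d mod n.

823 − 1 = 822 = 2^1 · 411, so d = 411.
2^1 ≡ 2 (mod 823)
2^2 ≡ 2^2 = 4 ≡ 4 (mod 823)
2^4 ≡ 4^2 = 16 ≡ 16 (mod 823)
2^8 ≡ 16^2 = 256 ≡ 256 (mod 823)
2^16 ≡ 256^2 = 65536 ≡ 519 (mod 823)
2^32 ≡ 519^2 = 269361 ≡ 240 (mod 823)
2^64 ≡ 240^2 = 57600 ≡ 813 (mod 823)
2^128 ≡ 813^2 = 660969 ≡ 100 (mod 823)
2^256 ≡ 100^2 = 10000 ≡ 124 (mod 823)
411 = 256 + 128 + 16 + 8 + 2 + 1 in binary powers of 2.
So 2^411 ≡ 124 · 100 · 519 · 256 · 4 · 2 ≡ 1 (mod 823).
Since 2^d ≡ 1 (mod 823), base 2 does not prove 823 composite.

1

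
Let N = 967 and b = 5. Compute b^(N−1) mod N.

1

5^1 ≡ 5 (mod 967)
5^2 ≡ 5^2 = 25 ≡ 25 (mod 967)
5^4 ≡ 25^2 = 625 ≡ 625 (mod 967)
5^8 ≡ 625^2 = 390625 ≡ 924 (mod 967)
5^16 ≡ 924^2 = 853776 ≡ 882 (mod 967)
5^32 ≡ 882^2 = 777924 ≡ 456 (mod 967)
5^64 ≡ 456^2 = 207936 ≡ 31 (mod 967)
5^128 ≡ 31^2 = 961 ≡ 961 (mod 967)
5^256 ≡ 961^2 = 923521 ≡ 36 (mod 967)
5^512 ≡ 36^2 = 1296 ≡ 329 (mod 967)
966 = 512 + 256 + 128 + 64 + 4 + 2 in binary powers of 2.
So 5^966 ≡ 329 · 36 · 961 · 31 · 625 · 25 ≡ 1 (mod 967).
Since the result is 1, base 5 gives no evidence that 967 is composite.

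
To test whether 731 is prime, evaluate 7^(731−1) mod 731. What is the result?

7^1 ≡ 7 (mod 731)
7^2 ≡ 7^2 = 49 ≡ 49 (mod 731)
7^4 ≡ 49^2 = 2401 ≡ 208 (mod 731)
7^8 ≡ 208^2 = 43264 ≡ 135 (mod 731)
7^16 ≡ 135^2 = 18225 ≡ 681 (mod 731)
7^32 ≡ 681^2 = 463761 ≡ 307 (mod 731)
7^64 ≡ 307^2 = 94249 ≡ 681 (mod 731)
7^128 ≡ 681^2 = 463761 ≡ 307 (mod 731)
7^256 ≡ 307^2 = 94249 ≡ 681 (mod 731)
7^512 ≡ 681^2 = 463761 ≡ 307 (mod 731)
730 = 512 + 128 + 64 + 16 + 8 + 2 in binary powers of 2.
So 7^730 ≡ 307 · 307 · 681 · 681 · 135 · 49 ≡ 36 (mod 731).
Since 36 ≠ 1, base 7 is a Fermat witness: 731 is composite.

36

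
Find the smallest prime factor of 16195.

5

16195 is odd.
Digit sum 22, not divisible by 3.
Ends in 5: divisible by 5.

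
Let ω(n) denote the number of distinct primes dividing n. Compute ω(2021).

2021 = 43 · 47
2021 = 43 · 47, which has 2 distinct prime factors.

2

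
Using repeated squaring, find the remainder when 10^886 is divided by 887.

10^1 ≡ 10 (mod 887)
10^2 ≡ 10^2 = 100 ≡ 100 (mod 887)
10^4 ≡ 100^2 = 10000 ≡ 243 (mod 887)
10^8 ≡ 243^2 = 59049 ≡ 507 (mod 887)
10^16 ≡ 507^2 = 257049 ≡ 706 (mod 887)
10^32 ≡ 706^2 = 498436 ≡ 829 (mod 887)
10^64 ≡ 829^2 = 687241 ≡ 703 (mod 887)
10^128 ≡ 703^2 = 494209 ≡ 150 (mod 887)
10^256 ≡ 150^2 = 22500 ≡ 325 (mod 887)
10^512 ≡ 325^2 = 105625 ≡ 72 (mod 887)
886 = 512 + 256 + 64 + 32 + 16 + 4 + 2 in binary powers of 2.
So 10^886 ≡ 72 · 325 · 703 · 829 · 706 · 243 · 100 ≡ 1 (mod 887).
Since the result is 1, base 10 gives no evidence that 887 is composite.

1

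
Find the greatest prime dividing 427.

427 = 7 · 61
61 is prime.
So 427 = 7 · 61; the largest prime factor is 61.

61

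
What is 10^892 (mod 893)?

10^1 ≡ 10 (mod 893)
10^2 ≡ 10^2 = 100 ≡ 100 (mod 893)
10^4 ≡ 100^2 = 10000 ≡ 177 (mod 893)
10^8 ≡ 177^2 = 31329 ≡ 74 (mod 893)
10^16 ≡ 74^2 = 5476 ≡ 118 (mod 893)
10^32 ≡ 118^2 = 13924 ≡ 529 (mod 893)
10^64 ≡ 529^2 = 279841 ≡ 332 (mod 893)
10^128 ≡ 332^2 = 110224 ≡ 385 (mod 893)
10^256 ≡ 385^2 = 148225 ≡ 880 (mod 893)
10^512 ≡ 880^2 = 774400 ≡ 169 (mod 893)
892 = 512 + 256 + 64 + 32 + 16 + 8 + 4 in binary powers of 2.
So 10^892 ≡ 169 · 880 · 332 · 529 · 118 · 74 · 177 ≡ 332 (mod 893).
Since 332 ≠ 1, base 10 is a Fermat witness: 893 is composite.

332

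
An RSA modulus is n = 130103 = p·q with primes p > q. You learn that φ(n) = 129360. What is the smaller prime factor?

281

φ(n) = (p−1)(q−1) = n − (p+q) + 1, so p + q = 130103 − 129360 + 1 = 744.
p and q are the roots of t² − 744t + 130103 = 0.
Discriminant: 744² − 4·130103 = 553536 − 520412 = 33124; √33124 = 182.
q = (744 − 182)/2 = 281, p = (744 + 182)/2 = 463.
Check: 281 · 463 = 130103.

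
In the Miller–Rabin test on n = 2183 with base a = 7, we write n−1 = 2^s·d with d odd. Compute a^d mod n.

2183 − 1 = 2182 = 2^1 · 1091, so d = 1091.
7^1 ≡ 7 (mod 2183)
7^2 ≡ 7^2 = 49 ≡ 49 (mod 2183)
7^4 ≡ 49^2 = 2401 ≡ 218 (mod 2183)
7^8 ≡ 218^2 = 47524 ≡ 1681 (mod 2183)
7^16 ≡ 1681^2 = 2825761 ≡ 959 (mod 2183)
7^32 ≡ 959^2 = 919681 ≡ 638 (mod 2183)
7^64 ≡ 638^2 = 407044 ≡ 1006 (mod 2183)
7^128 ≡ 1006^2 = 1012036 ≡ 1307 (mod 2183)
7^256 ≡ 1307^2 = 1708249 ≡ 1143 (mod 2183)
7^512 ≡ 1143^2 = 1306449 ≡ 1015 (mod 2183)
7^1024 ≡ 1015^2 = 1030225 ≡ 2032 (mod 2183)
1091 = 1024 + 64 + 2 + 1 in binary powers of 2.
So 7^1091 ≡ 2032 · 1006 · 49 · 7 ≡ 86 (mod 2183).
Squaring chain: 86; never reaches −1, so base 7 is a Miller–Rabin witness that 2183 is composite.

86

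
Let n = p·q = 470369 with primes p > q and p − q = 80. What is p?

Since p = q + 80, we have 470369 = q(q + 80), so q² + 80q − 470369 = 0.
Discriminant: 80² + 4·470369 = 6400 + 1881476 = 1887876; √1887876 = 1374.
q = (−80 + 1374)/2 = 647, and p = q + 80 = 727.
Check: 647 · 727 = 470369.

727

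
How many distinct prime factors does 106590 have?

6

106590 = 2 · 53295
53295 = 3 · 17765
17765 = 5 · 3553
3553 = 11 · 323
323 = 17 · 19
106590 = 2 · 3 · 5 · 11 · 17 · 19, which has 6 distinct prime factors.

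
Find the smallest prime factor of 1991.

1991 is odd.
Digit sum 20, not divisible by 3.
Ends in 1: not divisible by 5.
7: 1991 = 7·284 + 3
11: 1991 = 11·181

11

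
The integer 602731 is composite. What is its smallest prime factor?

602731 is odd.
Digit sum 19, not divisible by 3.
Ends in 1: not divisible by 5.
7: 602731 = 7·86104 + 3
11: 602731 = 11·54793 + 8
13: 602731 = 13·46363 + 12
17: 602731 = 17·35454 + 13
19: 602731 = 19·31722 + 13
23: 602731 = 23·26205 + 16
29: 602731 = 29·20783 + 24
31: 602731 = 31·19442 + 29
37: 602731 = 37·16290 + 1
41: 602731 = 41·14700 + 31
43: 602731 = 43·14017

43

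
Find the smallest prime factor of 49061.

49061 is odd.
Digit sum 20, not divisible by 3.
Ends in 1: not divisible by 5.
7: 49061 = 7·7008 + 5
11: 49061 = 11·4460 + 1
13: 49061 = 13·3773 + 12
17: 49061 = 17·2885 + 16
19: 49061 = 19·2582 + 3
23: 49061 = 23·2133 + 2
29: 49061 = 29·1691 + 22
31: 49061 = 31·1582 + 19
37: 49061 = 37·1325 + 36
41: 49061 = 41·1196 + 25
43: 49061 = 43·1140 + 41
47: 49061 = 47·1043 + 40
53: 49061 = 53·925 + 36
59: 49061 = 59·831 + 32
61: 49061 = 61·804 + 17
67: 49061 = 67·732 + 17
71: 49061 = 71·691

71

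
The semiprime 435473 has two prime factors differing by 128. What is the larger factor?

Since p = q + 128, we have 435473 = q(q + 128), so q² + 128q − 435473 = 0.
Discriminant: 128² + 4·435473 = 16384 + 1741892 = 1758276; √1758276 = 1326.
q = (−128 + 1326)/2 = 599, and p = q + 128 = 727.
Check: 599 · 727 = 435473.

727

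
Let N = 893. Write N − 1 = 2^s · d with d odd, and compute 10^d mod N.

893 − 1 = 892 = 2^2 · 223, so d = 223.
10^1 ≡ 10 (mod 893)
10^2 ≡ 10^2 = 100 ≡ 100 (mod 893)
10^4 ≡ 100^2 = 10000 ≡ 177 (mod 893)
10^8 ≡ 177^2 = 31329 ≡ 74 (mod 893)
10^16 ≡ 74^2 = 5476 ≡ 118 (mod 893)
10^32 ≡ 118^2 = 13924 ≡ 529 (mod 893)
10^64 ≡ 529^2 = 279841 ≡ 332 (mod 893)
10^128 ≡ 332^2 = 110224 ≡ 385 (mod 893)
223 = 128 + 64 + 16 + 8 + 4 + 2 + 1 in binary powers of 2.
So 10^223 ≡ 385 · 332 · 118 · 74 · 177 · 100 · 10 ≡ 775 (mod 893).
Squaring chain: 775 → 529; never reaches −1, so base 10 is a Miller–Rabin witness that 893 is composite.

775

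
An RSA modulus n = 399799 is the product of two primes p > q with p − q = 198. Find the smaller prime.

541

Since p = q + 198, we have 399799 = q(q + 198), so q² + 198q − 399799 = 0.
Discriminant: 198² + 4·399799 = 39204 + 1599196 = 1638400; √1638400 = 1280.
q = (−198 + 1280)/2 = 541, and p = q + 198 = 739.
Check: 541 · 739 = 399799.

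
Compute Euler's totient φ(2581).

2464

Factor: 2581 = 29 · 89.
φ(2581) = (29−1) · (89−1) = 28 · 88 = 2464.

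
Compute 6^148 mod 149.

6^1 ≡ 6 (mod 149)
6^2 ≡ 6^2 = 36 ≡ 36 (mod 149)
6^4 ≡ 36^2 = 1296 ≡ 104 (mod 149)
6^8 ≡ 104^2 = 10816 ≡ 88 (mod 149)
6^16 ≡ 88^2 = 7744 ≡ 145 (mod 149)
6^32 ≡ 145^2 = 21025 ≡ 16 (mod 149)
6^64 ≡ 16^2 = 256 ≡ 107 (mod 149)
6^128 ≡ 107^2 = 11449 ≡ 125 (mod 149)
148 = 128 + 16 + 4 in binary powers of 2.
So 6^148 ≡ 125 · 145 · 104 ≡ 1 (mod 149).
Since the result is 1, base 6 gives no evidence that 149 is composite.

1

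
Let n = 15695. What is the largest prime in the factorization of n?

15695 = 5 · 3139
3139 = 43 · 73
73 is prime.
So 15695 = 5 · 43 · 73; the largest prime factor is 73.

73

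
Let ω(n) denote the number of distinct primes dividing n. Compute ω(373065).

6

373065 = 3 · 124355
124355 = 5 · 24871
24871 = 7 · 3553
3553 = 11 · 323
323 = 17 · 19
373065 = 3 · 5 · 7 · 11 · 17 · 19, which has 6 distinct prime factors.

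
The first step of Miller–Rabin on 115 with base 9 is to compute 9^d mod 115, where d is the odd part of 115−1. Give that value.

115 − 1 = 114 = 2^1 · 57, so d = 57.
9^1 ≡ 9 (mod 115)
9^2 ≡ 9^2 = 81 ≡ 81 (mod 115)
9^4 ≡ 81^2 = 6561 ≡ 6 (mod 115)
9^8 ≡ 6^2 = 36 ≡ 36 (mod 115)
9^16 ≡ 36^2 = 1296 ≡ 31 (mod 115)
9^32 ≡ 31^2 = 961 ≡ 41 (mod 115)
57 = 32 + 16 + 8 + 1 in binary powers of 2.
So 9^57 ≡ 41 · 31 · 36 · 9 ≡ 104 (mod 115).
Squaring chain: 104; never reaches −1, so base 9 is a Miller–Rabin witness that 115 is composite.

104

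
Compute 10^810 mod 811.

1

10^1 ≡ 10 (mod 811)
10^2 ≡ 10^2 = 100 ≡ 100 (mod 811)
10^4 ≡ 100^2 = 10000 ≡ 268 (mod 811)
10^8 ≡ 268^2 = 71824 ≡ 456 (mod 811)
10^16 ≡ 456^2 = 207936 ≡ 320 (mod 811)
10^32 ≡ 320^2 = 102400 ≡ 214 (mod 811)
10^64 ≡ 214^2 = 45796 ≡ 380 (mod 811)
10^128 ≡ 380^2 = 144400 ≡ 42 (mod 811)
10^256 ≡ 42^2 = 1764 ≡ 142 (mod 811)
10^512 ≡ 142^2 = 20164 ≡ 700 (mod 811)
810 = 512 + 256 + 32 + 8 + 2 in binary powers of 2.
So 10^810 ≡ 700 · 142 · 214 · 456 · 100 ≡ 1 (mod 811).
Since the result is 1, base 10 gives no evidence that 811 is composite.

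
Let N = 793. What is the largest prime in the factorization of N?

793 = 13 · 61
61 is prime.
So 793 = 13 · 61; the largest prime factor is 61.

61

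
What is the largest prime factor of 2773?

2773 = 47 · 59
59 is prime.
So 2773 = 47 · 59; the largest prime factor is 59.

59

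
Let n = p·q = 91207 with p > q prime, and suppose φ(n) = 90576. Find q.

φ(n) = (p−1)(q−1) = n − (p+q) + 1, so p + q = 91207 − 90576 + 1 = 632.
p and q are the roots of t² − 632t + 91207 = 0.
Discriminant: 632² − 4·91207 = 399424 − 364828 = 34596; √34596 = 186.
q = (632 − 186)/2 = 223, p = (632 + 186)/2 = 409.
Check: 223 · 409 = 91207.

223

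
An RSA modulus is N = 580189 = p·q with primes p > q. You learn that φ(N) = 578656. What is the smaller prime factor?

φ(n) = (p−1)(q−1) = n − (p+q) + 1, so p + q = 580189 − 578656 + 1 = 1534.
p and q are the roots of t² − 1534t + 580189 = 0.
Discriminant: 1534² − 4·580189 = 2353156 − 2320756 = 32400; √32400 = 180.
q = (1534 − 180)/2 = 677, p = (1534 + 180)/2 = 857.
Check: 677 · 857 = 580189.

677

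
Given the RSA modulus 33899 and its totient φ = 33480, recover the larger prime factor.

311

φ(n) = (p−1)(q−1) = n − (p+q) + 1, so p + q = 33899 − 33480 + 1 = 420.
p and q are the roots of t² − 420t + 33899 = 0.
Discriminant: 420² − 4·33899 = 176400 − 135596 = 40804; √40804 = 202.
q = (420 − 202)/2 = 109, p = (420 + 202)/2 = 311.
Check: 109 · 311 = 33899.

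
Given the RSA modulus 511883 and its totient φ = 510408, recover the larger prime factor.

φ(n) = (p−1)(q−1) = n − (p+q) + 1, so p + q = 511883 − 510408 + 1 = 1476.
p and q are the roots of t² − 1476t + 511883 = 0.
Discriminant: 1476² − 4·511883 = 2178576 − 2047532 = 131044; √131044 = 362.
q = (1476 − 362)/2 = 557, p = (1476 + 362)/2 = 919.
Check: 557 · 919 = 511883.

919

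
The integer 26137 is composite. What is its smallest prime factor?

59

26137 is odd.
Digit sum 19, not divisible by 3.
Ends in 7: not divisible by 5.
7: 26137 = 7·3733 + 6
11: 26137 = 11·2376 + 1
13: 26137 = 13·2010 + 7
17: 26137 = 17·1537 + 8
19: 26137 = 19·1375 + 12
23: 26137 = 23·1136 + 9
29: 26137 = 29·901 + 8
31: 26137 = 31·843 + 4
37: 26137 = 37·706 + 15
41: 26137 = 41·637 + 20
43: 26137 = 43·607 + 36
47: 26137 = 47·556 + 5
53: 26137 = 53·493 + 8
59: 26137 = 59·443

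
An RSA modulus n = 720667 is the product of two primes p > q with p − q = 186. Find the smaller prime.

Since p = q + 186, we have 720667 = q(q + 186), so q² + 186q − 720667 = 0.
Discriminant: 186² + 4·720667 = 34596 + 2882668 = 2917264; √2917264 = 1708.
q = (−186 + 1708)/2 = 761, and p = q + 186 = 947.
Check: 761 · 947 = 720667.

761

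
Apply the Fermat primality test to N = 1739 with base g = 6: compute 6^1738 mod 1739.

739

6^1 ≡ 6 (mod 1739)
6^2 ≡ 6^2 = 36 ≡ 36 (mod 1739)
6^4 ≡ 36^2 = 1296 ≡ 1296 (mod 1739)
6^8 ≡ 1296^2 = 1679616 ≡ 1481 (mod 1739)
6^16 ≡ 1481^2 = 2193361 ≡ 482 (mod 1739)
6^32 ≡ 482^2 = 232324 ≡ 1037 (mod 1739)
6^64 ≡ 1037^2 = 1075369 ≡ 667 (mod 1739)
6^128 ≡ 667^2 = 444889 ≡ 1444 (mod 1739)
6^256 ≡ 1444^2 = 2085136 ≡ 75 (mod 1739)
6^512 ≡ 75^2 = 5625 ≡ 408 (mod 1739)
6^1024 ≡ 408^2 = 166464 ≡ 1259 (mod 1739)
1738 = 1024 + 512 + 128 + 64 + 8 + 2 in binary powers of 2.
So 6^1738 ≡ 1259 · 408 · 1444 · 667 · 1481 · 36 ≡ 739 (mod 1739).
Since 739 ≠ 1, base 6 is a Fermat witness: 1739 is composite.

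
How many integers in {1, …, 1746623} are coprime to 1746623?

1698840

Factor: 1746623 = 67 · 131 · 199.
φ(1746623) = (67−1) · (131−1) · (199−1) = 66 · 130 · 198 = 1698840.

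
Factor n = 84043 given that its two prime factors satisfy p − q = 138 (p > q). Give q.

Since p = q + 138, we have 84043 = q(q + 138), so q² + 138q − 84043 = 0.
Discriminant: 138² + 4·84043 = 19044 + 336172 = 355216; √355216 = 596.
q = (−138 + 596)/2 = 229, and p = q + 138 = 367.
Check: 229 · 367 = 84043.

229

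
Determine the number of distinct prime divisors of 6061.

3

6061 = 11 · 551
551 = 19 · 29
6061 = 11 · 19 · 29, which has 3 distinct prime factors.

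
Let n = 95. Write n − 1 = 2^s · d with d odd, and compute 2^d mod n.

95 − 1 = 94 = 2^1 · 47, so d = 47.
2^1 ≡ 2 (mod 95)
2^2 ≡ 2^2 = 4 ≡ 4 (mod 95)
2^4 ≡ 4^2 = 16 ≡ 16 (mod 95)
2^8 ≡ 16^2 = 256 ≡ 66 (mod 95)
2^16 ≡ 66^2 = 4356 ≡ 81 (mod 95)
2^32 ≡ 81^2 = 6561 ≡ 6 (mod 95)
47 = 32 + 8 + 4 + 2 + 1 in binary powers of 2.
So 2^47 ≡ 6 · 66 · 16 · 4 · 2 ≡ 53 (mod 95).
Squaring chain: 53; never reaches −1, so base 2 is a Miller–Rabin witness that 95 is composite.

53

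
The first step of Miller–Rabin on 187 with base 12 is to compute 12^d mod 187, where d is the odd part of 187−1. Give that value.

187 − 1 = 186 = 2^1 · 93, so d = 93.
12^1 ≡ 12 (mod 187)
12^2 ≡ 12^2 = 144 ≡ 144 (mod 187)
12^4 ≡ 144^2 = 20736 ≡ 166 (mod 187)
12^8 ≡ 166^2 = 27556 ≡ 67 (mod 187)
12^16 ≡ 67^2 = 4489 ≡ 1 (mod 187)
12^32 ≡ 1^2 = 1 ≡ 1 (mod 187)
12^64 ≡ 1^2 = 1 ≡ 1 (mod 187)
93 = 64 + 16 + 8 + 4 + 1 in binary powers of 2.
So 12^93 ≡ 1 · 1 · 67 · 166 · 12 ≡ 133 (mod 187).
Squaring chain: 133; never reaches −1, so base 12 is a Miller–Rabin witness that 187 is composite.

133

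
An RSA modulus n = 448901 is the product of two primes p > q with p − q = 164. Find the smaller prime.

593

Since p = q + 164, we have 448901 = q(q + 164), so q² + 164q − 448901 = 0.
Discriminant: 164² + 4·448901 = 26896 + 1795604 = 1822500; √1822500 = 1350.
q = (−164 + 1350)/2 = 593, and p = q + 164 = 757.
Check: 593 · 757 = 448901.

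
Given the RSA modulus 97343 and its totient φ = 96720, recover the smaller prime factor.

φ(n) = (p−1)(q−1) = n − (p+q) + 1, so p + q = 97343 − 96720 + 1 = 624.
p and q are the roots of t² − 624t + 97343 = 0.
Discriminant: 624² − 4·97343 = 389376 − 389372 = 4; √4 = 2.
q = (624 − 2)/2 = 311, p = (624 + 2)/2 = 313.
Check: 311 · 313 = 97343.

311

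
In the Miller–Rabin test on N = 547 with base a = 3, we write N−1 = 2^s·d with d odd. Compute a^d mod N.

546

547 − 1 = 546 = 2^1 · 273, so d = 273.
3^1 ≡ 3 (mod 547)
3^2 ≡ 3^2 = 9 ≡ 9 (mod 547)
3^4 ≡ 9^2 = 81 ≡ 81 (mod 547)
3^8 ≡ 81^2 = 6561 ≡ 544 (mod 547)
3^16 ≡ 544^2 = 295936 ≡ 9 (mod 547)
3^32 ≡ 9^2 = 81 ≡ 81 (mod 547)
3^64 ≡ 81^2 = 6561 ≡ 544 (mod 547)
3^128 ≡ 544^2 = 295936 ≡ 9 (mod 547)
3^256 ≡ 9^2 = 81 ≡ 81 (mod 547)
273 = 256 + 16 + 1 in binary powers of 2.
So 3^273 ≡ 81 · 9 · 3 ≡ 546 (mod 547).
Since 3^d ≡ 546 (mod 547), base 3 does not prove 547 composite.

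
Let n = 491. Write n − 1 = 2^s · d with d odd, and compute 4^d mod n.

1

491 − 1 = 490 = 2^1 · 245, so d = 245.
4^1 ≡ 4 (mod 491)
4^2 ≡ 4^2 = 16 ≡ 16 (mod 491)
4^4 ≡ 16^2 = 256 ≡ 256 (mod 491)
4^8 ≡ 256^2 = 65536 ≡ 233 (mod 491)
4^16 ≡ 233^2 = 54289 ≡ 279 (mod 491)
4^32 ≡ 279^2 = 77841 ≡ 263 (mod 491)
4^64 ≡ 263^2 = 69169 ≡ 429 (mod 491)
4^128 ≡ 429^2 = 184041 ≡ 407 (mod 491)
245 = 128 + 64 + 32 + 16 + 4 + 1 in binary powers of 2.
So 4^245 ≡ 407 · 429 · 263 · 279 · 256 · 4 ≡ 1 (mod 491).
Since 4^d ≡ 1 (mod 491), base 4 does not prove 491 composite.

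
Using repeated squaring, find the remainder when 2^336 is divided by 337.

2^1 ≡ 2 (mod 337)
2^2 ≡ 2^2 = 4 ≡ 4 (mod 337)
2^4 ≡ 4^2 = 16 ≡ 16 (mod 337)
2^8 ≡ 16^2 = 256 ≡ 256 (mod 337)
2^16 ≡ 256^2 = 65536 ≡ 158 (mod 337)
2^32 ≡ 158^2 = 24964 ≡ 26 (mod 337)
2^64 ≡ 26^2 = 676 ≡ 2 (mod 337)
2^128 ≡ 2^2 = 4 ≡ 4 (mod 337)
2^256 ≡ 4^2 = 16 ≡ 16 (mod 337)
336 = 256 + 64 + 16 in binary powers of 2.
So 2^336 ≡ 16 · 2 · 158 ≡ 1 (mod 337).
Since the result is 1, base 2 gives no evidence that 337 is composite.

1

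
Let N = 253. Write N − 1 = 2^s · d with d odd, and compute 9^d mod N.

253 − 1 = 252 = 2^2 · 63, so d = 63.
9^1 ≡ 9 (mod 253)
9^2 ≡ 9^2 = 81 ≡ 81 (mod 253)
9^4 ≡ 81^2 = 6561 ≡ 236 (mod 253)
9^8 ≡ 236^2 = 55696 ≡ 36 (mod 253)
9^16 ≡ 36^2 = 1296 ≡ 31 (mod 253)
9^32 ≡ 31^2 = 961 ≡ 202 (mod 253)
63 = 32 + 16 + 8 + 4 + 2 + 1 in binary powers of 2.
So 9^63 ≡ 202 · 31 · 36 · 236 · 81 · 9 ≡ 36 (mod 253).
Squaring chain: 36 → 31; never reaches −1, so base 9 is a Miller–Rabin witness that 253 is composite.

36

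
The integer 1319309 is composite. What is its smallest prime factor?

37

1319309 is odd.
Digit sum 26, not divisible by 3.
Ends in 9: not divisible by 5.
7: 1319309 = 7·188472 + 5
11: 1319309 = 11·119937 + 2
13: 1319309 = 13·101485 + 4
17: 1319309 = 17·77606 + 7
19: 1319309 = 19·69437 + 6
23: 1319309 = 23·57361 + 6
29: 1319309 = 29·45493 + 12
31: 1319309 = 31·42558 + 11
37: 1319309 = 37·35657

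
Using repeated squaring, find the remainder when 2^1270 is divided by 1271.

1024

2^1 ≡ 2 (mod 1271)
2^2 ≡ 2^2 = 4 ≡ 4 (mod 1271)
2^4 ≡ 4^2 = 16 ≡ 16 (mod 1271)
2^8 ≡ 16^2 = 256 ≡ 256 (mod 1271)
2^16 ≡ 256^2 = 65536 ≡ 715 (mod 1271)
2^32 ≡ 715^2 = 511225 ≡ 283 (mod 1271)
2^64 ≡ 283^2 = 80089 ≡ 16 (mod 1271)
2^128 ≡ 16^2 = 256 ≡ 256 (mod 1271)
2^256 ≡ 256^2 = 65536 ≡ 715 (mod 1271)
2^512 ≡ 715^2 = 511225 ≡ 283 (mod 1271)
2^1024 ≡ 283^2 = 80089 ≡ 16 (mod 1271)
1270 = 1024 + 128 + 64 + 32 + 16 + 4 + 2 in binary powers of 2.
So 2^1270 ≡ 16 · 256 · 16 · 283 · 715 · 16 · 4 ≡ 1024 (mod 1271).
Since 1024 ≠ 1, base 2 is a Fermat witness: 1271 is composite.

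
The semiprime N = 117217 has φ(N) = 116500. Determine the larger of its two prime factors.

467

φ(n) = (p−1)(q−1) = n − (p+q) + 1, so p + q = 117217 − 116500 + 1 = 718.
p and q are the roots of t² − 718t + 117217 = 0.
Discriminant: 718² − 4·117217 = 515524 − 468868 = 46656; √46656 = 216.
q = (718 − 216)/2 = 251, p = (718 + 216)/2 = 467.
Check: 251 · 467 = 117217.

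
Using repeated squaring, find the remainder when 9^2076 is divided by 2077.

9^1 ≡ 9 (mod 2077)
9^2 ≡ 9^2 = 81 ≡ 81 (mod 2077)
9^4 ≡ 81^2 = 6561 ≡ 330 (mod 2077)
9^8 ≡ 330^2 = 108900 ≡ 896 (mod 2077)
9^16 ≡ 896^2 = 802816 ≡ 1094 (mod 2077)
9^32 ≡ 1094^2 = 1196836 ≡ 484 (mod 2077)
9^64 ≡ 484^2 = 234256 ≡ 1632 (mod 2077)
9^128 ≡ 1632^2 = 2663424 ≡ 710 (mod 2077)
9^256 ≡ 710^2 = 504100 ≡ 1466 (mod 2077)
9^512 ≡ 1466^2 = 2149156 ≡ 1538 (mod 2077)
9^1024 ≡ 1538^2 = 2365444 ≡ 1818 (mod 2077)
9^2048 ≡ 1818^2 = 3305124 ≡ 617 (mod 2077)
2076 = 2048 + 16 + 8 + 4 in binary powers of 2.
So 9^2076 ≡ 617 · 1094 · 896 · 330 ≡ 628 (mod 2077).
Since 628 ≠ 1, base 9 is a Fermat witness: 2077 is composite.

628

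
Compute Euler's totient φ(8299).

Factor: 8299 = 43 · 193.
φ(8299) = (43−1) · (193−1) = 42 · 192 = 8064.

8064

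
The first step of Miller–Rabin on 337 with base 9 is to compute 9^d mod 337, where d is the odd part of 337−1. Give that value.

337 − 1 = 336 = 2^4 · 21, so d = 21.
9^1 ≡ 9 (mod 337)
9^2 ≡ 9^2 = 81 ≡ 81 (mod 337)
9^4 ≡ 81^2 = 6561 ≡ 158 (mod 337)
9^8 ≡ 158^2 = 24964 ≡ 26 (mod 337)
9^16 ≡ 26^2 = 676 ≡ 2 (mod 337)
21 = 16 + 4 + 1 in binary powers of 2.
So 9^21 ≡ 2 · 158 · 9 ≡ 148 (mod 337).
Squaring chain: 148 → 336 → 1 → 1; reaches −1, so base 9 does not prove 337 composite.

148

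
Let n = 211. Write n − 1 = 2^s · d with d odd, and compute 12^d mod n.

211 − 1 = 210 = 2^1 · 105, so d = 105.
12^1 ≡ 12 (mod 211)
12^2 ≡ 12^2 = 144 ≡ 144 (mod 211)
12^4 ≡ 144^2 = 20736 ≡ 58 (mod 211)
12^8 ≡ 58^2 = 3364 ≡ 199 (mod 211)
12^16 ≡ 199^2 = 39601 ≡ 144 (mod 211)
12^32 ≡ 144^2 = 20736 ≡ 58 (mod 211)
12^64 ≡ 58^2 = 3364 ≡ 199 (mod 211)
105 = 64 + 32 + 8 + 1 in binary powers of 2.
So 12^105 ≡ 199 · 58 · 199 · 12 ≡ 210 (mod 211).
Since 12^d ≡ 210 (mod 211), base 12 does not prove 211 composite.

210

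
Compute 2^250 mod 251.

2^1 ≡ 2 (mod 251)
2^2 ≡ 2^2 = 4 ≡ 4 (mod 251)
2^4 ≡ 4^2 = 16 ≡ 16 (mod 251)
2^8 ≡ 16^2 = 256 ≡ 5 (mod 251)
2^16 ≡ 5^2 = 25 ≡ 25 (mod 251)
2^32 ≡ 25^2 = 625 ≡ 123 (mod 251)
2^64 ≡ 123^2 = 15129 ≡ 69 (mod 251)
2^128 ≡ 69^2 = 4761 ≡ 243 (mod 251)
250 = 128 + 64 + 32 + 16 + 8 + 2 in binary powers of 2.
So 2^250 ≡ 243 · 69 · 123 · 25 · 5 · 4 ≡ 1 (mod 251).
Since the result is 1, base 2 gives no evidence that 251 is composite.

1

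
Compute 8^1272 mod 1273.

8^1 ≡ 8 (mod 1273)
8^2 ≡ 8^2 = 64 ≡ 64 (mod 1273)
8^4 ≡ 64^2 = 4096 ≡ 277 (mod 1273)
8^8 ≡ 277^2 = 76729 ≡ 349 (mod 1273)
8^16 ≡ 349^2 = 121801 ≡ 866 (mod 1273)
8^32 ≡ 866^2 = 749956 ≡ 159 (mod 1273)
8^64 ≡ 159^2 = 25281 ≡ 1094 (mod 1273)
8^128 ≡ 1094^2 = 1196836 ≡ 216 (mod 1273)
8^256 ≡ 216^2 = 46656 ≡ 828 (mod 1273)
8^512 ≡ 828^2 = 685584 ≡ 710 (mod 1273)
8^1024 ≡ 710^2 = 504100 ≡ 1265 (mod 1273)
1272 = 1024 + 128 + 64 + 32 + 16 + 8 in binary powers of 2.
So 8^1272 ≡ 1265 · 216 · 1094 · 159 · 866 · 349 ≡ 685 (mod 1273).
Since 685 ≠ 1, base 8 is a Fermat witness: 1273 is composite.

685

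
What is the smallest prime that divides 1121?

19

1121 is odd.
Digit sum 5, not divisible by 3.
Ends in 1: not divisible by 5.
7: 1121 = 7·160 + 1
11: 1121 = 11·101 + 10
13: 1121 = 13·86 + 3
17: 1121 = 17·65 + 16
19: 1121 = 19·59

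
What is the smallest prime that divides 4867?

31

4867 is odd.
Digit sum 25, not divisible by 3.
Ends in 7: not divisible by 5.
7: 4867 = 7·695 + 2
11: 4867 = 11·442 + 5
13: 4867 = 13·374 + 5
17: 4867 = 17·286 + 5
19: 4867 = 19·256 + 3
23: 4867 = 23·211 + 14
29: 4867 = 29·167 + 24
31: 4867 = 31·157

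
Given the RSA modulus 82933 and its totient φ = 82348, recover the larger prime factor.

347

φ(n) = (p−1)(q−1) = n − (p+q) + 1, so p + q = 82933 − 82348 + 1 = 586.
p and q are the roots of t² − 586t + 82933 = 0.
Discriminant: 586² − 4·82933 = 343396 − 331732 = 11664; √11664 = 108.
q = (586 − 108)/2 = 239, p = (586 + 108)/2 = 347.
Check: 239 · 347 = 82933.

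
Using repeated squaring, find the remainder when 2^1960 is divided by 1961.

1785

2^1 ≡ 2 (mod 1961)
2^2 ≡ 2^2 = 4 ≡ 4 (mod 1961)
2^4 ≡ 4^2 = 16 ≡ 16 (mod 1961)
2^8 ≡ 16^2 = 256 ≡ 256 (mod 1961)
2^16 ≡ 256^2 = 65536 ≡ 823 (mod 1961)
2^32 ≡ 823^2 = 677329 ≡ 784 (mod 1961)
2^64 ≡ 784^2 = 614656 ≡ 863 (mod 1961)
2^128 ≡ 863^2 = 744769 ≡ 1550 (mod 1961)
2^256 ≡ 1550^2 = 2402500 ≡ 275 (mod 1961)
2^512 ≡ 275^2 = 75625 ≡ 1107 (mod 1961)
2^1024 ≡ 1107^2 = 1225449 ≡ 1785 (mod 1961)
1960 = 1024 + 512 + 256 + 128 + 32 + 8 in binary powers of 2.
So 2^1960 ≡ 1785 · 1107 · 275 · 1550 · 784 · 256 ≡ 1785 (mod 1961).
Since 1785 ≠ 1, base 2 is a Fermat witness: 1961 is composite.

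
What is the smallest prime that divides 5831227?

5831227 is odd.
Digit sum 28, not divisible by 3.
Ends in 7: not divisible by 5.
7: 5831227 = 7·833032 + 3
11: 5831227 = 11·530111 + 6
13: 5831227 = 13·448555 + 12
17: 5831227 = 17·343013 + 6
19: 5831227 = 19·306906 + 13
23: 5831227 = 23·253531 + 14
29: 5831227 = 29·201076 + 23
31: 5831227 = 31·188104 + 3
37: 5831227 = 37·157600 + 27
41: 5831227 = 41·142225 + 2
43: 5831227 = 43·135609 + 40
47: 5831227 = 47·124068 + 31
53: 5831227 = 53·110023 + 8
59: 5831227 = 59·98834 + 21
61: 5831227 = 61·95593 + 54
67: 5831227 = 67·87033 + 16
71: 5831227 = 71·82129 + 68
73: 5831227 = 73·79879 + 60
79: 5831227 = 79·73813

79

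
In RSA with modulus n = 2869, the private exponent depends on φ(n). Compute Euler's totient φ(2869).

2700

Factor: 2869 = 19 · 151.
φ(2869) = (19−1) · (151−1) = 18 · 150 = 2700.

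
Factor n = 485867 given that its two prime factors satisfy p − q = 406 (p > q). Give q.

Since p = q + 406, we have 485867 = q(q + 406), so q² + 406q − 485867 = 0.
Discriminant: 406² + 4·485867 = 164836 + 1943468 = 2108304; √2108304 = 1452.
q = (−406 + 1452)/2 = 523, and p = q + 406 = 929.
Check: 523 · 929 = 485867.

523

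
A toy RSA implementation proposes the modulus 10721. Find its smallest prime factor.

10721 is odd.
Digit sum 11, not divisible by 3.
Ends in 1: not divisible by 5.
7: 10721 = 7·1531 + 4
11: 10721 = 11·974 + 7
13: 10721 = 13·824 + 9
17: 10721 = 17·630 + 11
19: 10721 = 19·564 + 5
23: 10721 = 23·466 + 3
29: 10721 = 29·369 + 20
31: 10721 = 31·345 + 26
37: 10721 = 37·289 + 28
41: 10721 = 41·261 + 20
43: 10721 = 43·249 + 14
47: 10721 = 47·228 + 5
53: 10721 = 53·202 + 15
59: 10721 = 59·181 + 42
61: 10721 = 61·175 + 46
67: 10721 = 67·160 + 1
71: 10721 = 71·151

71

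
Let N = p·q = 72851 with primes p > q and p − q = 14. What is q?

Since p = q + 14, we have 72851 = q(q + 14), so q² + 14q − 72851 = 0.
Discriminant: 14² + 4·72851 = 196 + 291404 = 291600; √291600 = 540.
q = (−14 + 540)/2 = 263, and p = q + 14 = 277.
Check: 263 · 277 = 72851.

263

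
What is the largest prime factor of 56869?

56869 = 29 · 1961
1961 = 37 · 53
53 is prime.
So 56869 = 29 · 37 · 53; the largest prime factor is 53.

53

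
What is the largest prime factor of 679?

679 = 7 · 97
97 is prime.
So 679 = 7 · 97; the largest prime factor is 97.

97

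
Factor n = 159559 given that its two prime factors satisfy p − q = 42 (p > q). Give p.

421

Since p = q + 42, we have 159559 = q(q + 42), so q² + 42q − 159559 = 0.
Discriminant: 42² + 4·159559 = 1764 + 638236 = 640000; √640000 = 800.
q = (−42 + 800)/2 = 379, and p = q + 42 = 421.
Check: 379 · 421 = 159559.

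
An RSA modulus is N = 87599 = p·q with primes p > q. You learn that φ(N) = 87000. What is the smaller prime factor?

251

φ(n) = (p−1)(q−1) = n − (p+q) + 1, so p + q = 87599 − 87000 + 1 = 600.
p and q are the roots of t² − 600t + 87599 = 0.
Discriminant: 600² − 4·87599 = 360000 − 350396 = 9604; √9604 = 98.
q = (600 − 98)/2 = 251, p = (600 + 98)/2 = 349.
Check: 251 · 349 = 87599.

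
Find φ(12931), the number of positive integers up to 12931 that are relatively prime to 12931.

12672

Factor: 12931 = 67 · 193.
φ(12931) = (67−1) · (193−1) = 66 · 192 = 12672.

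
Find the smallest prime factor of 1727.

1727 is odd.
Digit sum 17, not divisible by 3.
Ends in 7: not divisible by 5.
7: 1727 = 7·246 + 5
11: 1727 = 11·157

11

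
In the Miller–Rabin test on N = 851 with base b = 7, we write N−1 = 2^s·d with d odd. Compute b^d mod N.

419

851 − 1 = 850 = 2^1 · 425, so d = 425.
7^1 ≡ 7 (mod 851)
7^2 ≡ 7^2 = 49 ≡ 49 (mod 851)
7^4 ≡ 49^2 = 2401 ≡ 699 (mod 851)
7^8 ≡ 699^2 = 488601 ≡ 127 (mod 851)
7^16 ≡ 127^2 = 16129 ≡ 811 (mod 851)
7^32 ≡ 811^2 = 657721 ≡ 749 (mod 851)
7^64 ≡ 749^2 = 561001 ≡ 192 (mod 851)
7^128 ≡ 192^2 = 36864 ≡ 271 (mod 851)
7^256 ≡ 271^2 = 73441 ≡ 255 (mod 851)
425 = 256 + 128 + 32 + 8 + 1 in binary powers of 2.
So 7^425 ≡ 255 · 271 · 749 · 127 · 7 ≡ 419 (mod 851).
Squaring chain: 419; never reaches −1, so base 7 is a Miller–Rabin witness that 851 is composite.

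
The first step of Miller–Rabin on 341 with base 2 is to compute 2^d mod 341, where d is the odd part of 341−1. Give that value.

32

341 − 1 = 340 = 2^2 · 85, so d = 85.
2^1 ≡ 2 (mod 341)
2^2 ≡ 2^2 = 4 ≡ 4 (mod 341)
2^4 ≡ 4^2 = 16 ≡ 16 (mod 341)
2^8 ≡ 16^2 = 256 ≡ 256 (mod 341)
2^16 ≡ 256^2 = 65536 ≡ 64 (mod 341)
2^32 ≡ 64^2 = 4096 ≡ 4 (mod 341)
2^64 ≡ 4^2 = 16 ≡ 16 (mod 341)
85 = 64 + 16 + 4 + 1 in binary powers of 2.
So 2^85 ≡ 16 · 64 · 16 · 2 ≡ 32 (mod 341).
Squaring chain: 32 → 1; never reaches −1, so base 2 is a Miller–Rabin witness that 341 is composite.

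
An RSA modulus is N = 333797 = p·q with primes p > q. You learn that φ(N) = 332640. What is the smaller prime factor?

φ(n) = (p−1)(q−1) = n − (p+q) + 1, so p + q = 333797 − 332640 + 1 = 1158.
p and q are the roots of t² − 1158t + 333797 = 0.
Discriminant: 1158² − 4·333797 = 1340964 − 1335188 = 5776; √5776 = 76.
q = (1158 − 76)/2 = 541, p = (1158 + 76)/2 = 617.
Check: 541 · 617 = 333797.

541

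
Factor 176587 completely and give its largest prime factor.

176587 = 41 · 4307
4307 = 59 · 73
73 is prime.
So 176587 = 41 · 59 · 73; the largest prime factor is 73.

73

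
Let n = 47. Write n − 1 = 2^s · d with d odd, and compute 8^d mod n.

1

47 − 1 = 46 = 2^1 · 23, so d = 23.
8^1 ≡ 8 (mod 47)
8^2 ≡ 8^2 = 64 ≡ 17 (mod 47)
8^4 ≡ 17^2 = 289 ≡ 7 (mod 47)
8^8 ≡ 7^2 = 49 ≡ 2 (mod 47)
8^16 ≡ 2^2 = 4 ≡ 4 (mod 47)
23 = 16 + 4 + 2 + 1 in binary powers of 2.
So 8^23 ≡ 4 · 7 · 17 · 8 ≡ 1 (mod 47).
Since 8^d ≡ 1 (mod 47), base 8 does not prove 47 composite.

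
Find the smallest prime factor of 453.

3

453 is odd.
Digit sum 12, divisible by 3.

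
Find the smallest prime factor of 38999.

38999 is odd.
Digit sum 38, not divisible by 3.
Ends in 9: not divisible by 5.
7: 38999 = 7·5571 + 2
11: 38999 = 11·3545 + 4
13: 38999 = 13·2999 + 12
17: 38999 = 17·2294 + 1
19: 38999 = 19·2052 + 11
23: 38999 = 23·1695 + 14
29: 38999 = 29·1344 + 23
31: 38999 = 31·1258 + 1
37: 38999 = 37·1054 + 1
41: 38999 = 41·951 + 8
43: 38999 = 43·906 + 41
47: 38999 = 47·829 + 36
53: 38999 = 53·735 + 44
59: 38999 = 59·661

59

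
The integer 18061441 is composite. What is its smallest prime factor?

18061441 is odd.
Digit sum 25, not divisible by 3.
Ends in 1: not divisible by 5.
7: 18061441 = 7·2580205 + 6
11: 18061441 = 11·1641949 + 2
13: 18061441 = 13·1389341 + 8
17: 18061441 = 17·1062437 + 12
19: 18061441 = 19·950602 + 3
23: 18061441 = 23·785280 + 1
29: 18061441 = 29·622808 + 9
31: 18061441 = 31·582627 + 4
37: 18061441 = 37·488147 + 2
41: 18061441 = 41·440522 + 39
43: 18061441 = 43·420033 + 22
47: 18061441 = 47·384285 + 46
53: 18061441 = 53·340781 + 48
59: 18061441 = 59·306126 + 7
61: 18061441 = 61·296089 + 12
67: 18061441 = 67·269573 + 50
71: 18061441 = 71·254386 + 35
73: 18061441 = 73·247417

73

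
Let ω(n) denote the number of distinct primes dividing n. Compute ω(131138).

5

131138 = 2 · 65569
65569 = 7 · 9367
9367 = 17 · 551
551 = 19 · 29
131138 = 2 · 7 · 17 · 19 · 29, which has 5 distinct prime factors.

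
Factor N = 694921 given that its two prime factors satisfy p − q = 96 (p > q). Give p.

883

Since p = q + 96, we have 694921 = q(q + 96), so q² + 96q − 694921 = 0.
Discriminant: 96² + 4·694921 = 9216 + 2779684 = 2788900; √2788900 = 1670.
q = (−96 + 1670)/2 = 787, and p = q + 96 = 883.
Check: 787 · 883 = 694921.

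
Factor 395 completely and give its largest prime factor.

395 = 5 · 79
79 is prime.
So 395 = 5 · 79; the largest prime factor is 79.

79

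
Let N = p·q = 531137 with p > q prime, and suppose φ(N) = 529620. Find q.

547

φ(n) = (p−1)(q−1) = n − (p+q) + 1, so p + q = 531137 − 529620 + 1 = 1518.
p and q are the roots of t² − 1518t + 531137 = 0.
Discriminant: 1518² − 4·531137 = 2304324 − 2124548 = 179776; √179776 = 424.
q = (1518 − 424)/2 = 547, p = (1518 + 424)/2 = 971.
Check: 547 · 971 = 531137.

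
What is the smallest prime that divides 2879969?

37

2879969 is odd.
Digit sum 50, not divisible by 3.
Ends in 9: not divisible by 5.
7: 2879969 = 7·411424 + 1
11: 2879969 = 11·261815 + 4
13: 2879969 = 13·221536 + 1
17: 2879969 = 17·169409 + 16
19: 2879969 = 19·151577 + 6
23: 2879969 = 23·125216 + 1
29: 2879969 = 29·99309 + 8
31: 2879969 = 31·92902 + 7
37: 2879969 = 37·77837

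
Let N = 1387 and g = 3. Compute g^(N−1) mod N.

3^1 ≡ 3 (mod 1387)
3^2 ≡ 3^2 = 9 ≡ 9 (mod 1387)
3^4 ≡ 9^2 = 81 ≡ 81 (mod 1387)
3^8 ≡ 81^2 = 6561 ≡ 1013 (mod 1387)
3^16 ≡ 1013^2 = 1026169 ≡ 1176 (mod 1387)
3^32 ≡ 1176^2 = 1382976 ≡ 137 (mod 1387)
3^64 ≡ 137^2 = 18769 ≡ 738 (mod 1387)
3^128 ≡ 738^2 = 544644 ≡ 940 (mod 1387)
3^256 ≡ 940^2 = 883600 ≡ 81 (mod 1387)
3^512 ≡ 81^2 = 6561 ≡ 1013 (mod 1387)
3^1024 ≡ 1013^2 = 1026169 ≡ 1176 (mod 1387)
1386 = 1024 + 256 + 64 + 32 + 8 + 2 in binary powers of 2.
So 3^1386 ≡ 1176 · 81 · 738 · 137 · 1013 · 9 ≡ 875 (mod 1387).
Since 875 ≠ 1, base 3 is a Fermat witness: 1387 is composite.

875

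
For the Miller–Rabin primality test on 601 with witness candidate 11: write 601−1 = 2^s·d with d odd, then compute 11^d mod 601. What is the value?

542

601 − 1 = 600 = 2^3 · 75, so d = 75.
11^1 ≡ 11 (mod 601)
11^2 ≡ 11^2 = 121 ≡ 121 (mod 601)
11^4 ≡ 121^2 = 14641 ≡ 217 (mod 601)
11^8 ≡ 217^2 = 47089 ≡ 211 (mod 601)
11^16 ≡ 211^2 = 44521 ≡ 47 (mod 601)
11^32 ≡ 47^2 = 2209 ≡ 406 (mod 601)
11^64 ≡ 406^2 = 164836 ≡ 162 (mod 601)
75 = 64 + 8 + 2 + 1 in binary powers of 2.
So 11^75 ≡ 162 · 211 · 121 · 11 ≡ 542 (mod 601).
Squaring chain: 542 → 476 → 600; reaches −1, so base 11 does not prove 601 composite.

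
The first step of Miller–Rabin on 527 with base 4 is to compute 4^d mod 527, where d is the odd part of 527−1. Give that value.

527 − 1 = 526 = 2^1 · 263, so d = 263.
4^1 ≡ 4 (mod 527)
4^2 ≡ 4^2 = 16 ≡ 16 (mod 527)
4^4 ≡ 16^2 = 256 ≡ 256 (mod 527)
4^8 ≡ 256^2 = 65536 ≡ 188 (mod 527)
4^16 ≡ 188^2 = 35344 ≡ 35 (mod 527)
4^32 ≡ 35^2 = 1225 ≡ 171 (mod 527)
4^64 ≡ 171^2 = 29241 ≡ 256 (mod 527)
4^128 ≡ 256^2 = 65536 ≡ 188 (mod 527)
4^256 ≡ 188^2 = 35344 ≡ 35 (mod 527)
263 = 256 + 4 + 2 + 1 in binary powers of 2.
So 4^263 ≡ 35 · 256 · 16 · 4 ≡ 64 (mod 527).
Squaring chain: 64; never reaches −1, so base 4 is a Miller–Rabin witness that 527 is composite.

64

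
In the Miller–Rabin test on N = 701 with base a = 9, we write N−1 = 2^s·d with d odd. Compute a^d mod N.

701 − 1 = 700 = 2^2 · 175, so d = 175.
9^1 ≡ 9 (mod 701)
9^2 ≡ 9^2 = 81 ≡ 81 (mod 701)
9^4 ≡ 81^2 = 6561 ≡ 252 (mod 701)
9^8 ≡ 252^2 = 63504 ≡ 414 (mod 701)
9^16 ≡ 414^2 = 171396 ≡ 352 (mod 701)
9^32 ≡ 352^2 = 123904 ≡ 528 (mod 701)
9^64 ≡ 528^2 = 278784 ≡ 487 (mod 701)
9^128 ≡ 487^2 = 237169 ≡ 231 (mod 701)
175 = 128 + 32 + 8 + 4 + 2 + 1 in binary powers of 2.
So 9^175 ≡ 231 · 528 · 414 · 252 · 81 · 9 ≡ 700 (mod 701).
Since 9^d ≡ 700 (mod 701), base 9 does not prove 701 composite.

700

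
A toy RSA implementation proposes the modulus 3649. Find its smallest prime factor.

3649 is odd.
Digit sum 22, not divisible by 3.
Ends in 9: not divisible by 5.
7: 3649 = 7·521 + 2
11: 3649 = 11·331 + 8
13: 3649 = 13·280 + 9
17: 3649 = 17·214 + 11
19: 3649 = 19·192 + 1
23: 3649 = 23·158 + 15
29: 3649 = 29·125 + 24
31: 3649 = 31·117 + 22
37: 3649 = 37·98 + 23
41: 3649 = 41·89

41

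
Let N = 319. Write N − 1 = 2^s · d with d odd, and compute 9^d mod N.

319 − 1 = 318 = 2^1 · 159, so d = 159.
9^1 ≡ 9 (mod 319)
9^2 ≡ 9^2 = 81 ≡ 81 (mod 319)
9^4 ≡ 81^2 = 6561 ≡ 181 (mod 319)
9^8 ≡ 181^2 = 32761 ≡ 223 (mod 319)
9^16 ≡ 223^2 = 49729 ≡ 284 (mod 319)
9^32 ≡ 284^2 = 80656 ≡ 268 (mod 319)
9^64 ≡ 268^2 = 71824 ≡ 49 (mod 319)
9^128 ≡ 49^2 = 2401 ≡ 168 (mod 319)
159 = 128 + 16 + 8 + 4 + 2 + 1 in binary powers of 2.
So 9^159 ≡ 168 · 284 · 223 · 181 · 81 · 9 ≡ 5 (mod 319).
Squaring chain: 5; never reaches −1, so base 9 is a Miller–Rabin witness that 319 is composite.

5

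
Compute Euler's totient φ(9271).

9072

Factor: 9271 = 73 · 127.
φ(9271) = (73−1) · (127−1) = 72 · 126 = 9072.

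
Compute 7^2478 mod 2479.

528

7^1 ≡ 7 (mod 2479)
7^2 ≡ 7^2 = 49 ≡ 49 (mod 2479)
7^4 ≡ 49^2 = 2401 ≡ 2401 (mod 2479)
7^8 ≡ 2401^2 = 5764801 ≡ 1126 (mod 2479)
7^16 ≡ 1126^2 = 1267876 ≡ 1107 (mod 2479)
7^32 ≡ 1107^2 = 1225449 ≡ 823 (mod 2479)
7^64 ≡ 823^2 = 677329 ≡ 562 (mod 2479)
7^128 ≡ 562^2 = 315844 ≡ 1011 (mod 2479)
7^256 ≡ 1011^2 = 1022121 ≡ 773 (mod 2479)
7^512 ≡ 773^2 = 597529 ≡ 90 (mod 2479)
7^1024 ≡ 90^2 = 8100 ≡ 663 (mod 2479)
7^2048 ≡ 663^2 = 439569 ≡ 786 (mod 2479)
2478 = 2048 + 256 + 128 + 32 + 8 + 4 + 2 in binary powers of 2.
So 7^2478 ≡ 786 · 773 · 1011 · 823 · 1126 · 2401 · 49 ≡ 528 (mod 2479).
Since 528 ≠ 1, base 7 is a Fermat witness: 2479 is composite.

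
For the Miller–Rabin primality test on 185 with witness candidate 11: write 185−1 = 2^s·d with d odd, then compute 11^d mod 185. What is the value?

185 − 1 = 184 = 2^3 · 23, so d = 23.
11^1 ≡ 11 (mod 185)
11^2 ≡ 11^2 = 121 ≡ 121 (mod 185)
11^4 ≡ 121^2 = 14641 ≡ 26 (mod 185)
11^8 ≡ 26^2 = 676 ≡ 121 (mod 185)
11^16 ≡ 121^2 = 14641 ≡ 26 (mod 185)
23 = 16 + 4 + 2 + 1 in binary powers of 2.
So 11^23 ≡ 26 · 26 · 121 · 11 ≡ 101 (mod 185).
Squaring chain: 101 → 26 → 121; never reaches −1, so base 11 is a Miller–Rabin witness that 185 is composite.

101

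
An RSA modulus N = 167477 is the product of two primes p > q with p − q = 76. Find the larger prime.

449

Since p = q + 76, we have 167477 = q(q + 76), so q² + 76q − 167477 = 0.
Discriminant: 76² + 4·167477 = 5776 + 669908 = 675684; √675684 = 822.
q = (−76 + 822)/2 = 373, and p = q + 76 = 449.
Check: 373 · 449 = 167477.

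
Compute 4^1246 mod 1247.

1

4^1 ≡ 4 (mod 1247)
4^2 ≡ 4^2 = 16 ≡ 16 (mod 1247)
4^4 ≡ 16^2 = 256 ≡ 256 (mod 1247)
4^8 ≡ 256^2 = 65536 ≡ 692 (mod 1247)
4^16 ≡ 692^2 = 478864 ≡ 16 (mod 1247)
4^32 ≡ 16^2 = 256 ≡ 256 (mod 1247)
4^64 ≡ 256^2 = 65536 ≡ 692 (mod 1247)
4^128 ≡ 692^2 = 478864 ≡ 16 (mod 1247)
4^256 ≡ 16^2 = 256 ≡ 256 (mod 1247)
4^512 ≡ 256^2 = 65536 ≡ 692 (mod 1247)
4^1024 ≡ 692^2 = 478864 ≡ 16 (mod 1247)
1246 = 1024 + 128 + 64 + 16 + 8 + 4 + 2 in binary powers of 2.
So 4^1246 ≡ 16 · 16 · 692 · 16 · 692 · 256 · 16 ≡ 1 (mod 1247).
Since the result is 1, base 4 gives no evidence that 1247 is composite.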